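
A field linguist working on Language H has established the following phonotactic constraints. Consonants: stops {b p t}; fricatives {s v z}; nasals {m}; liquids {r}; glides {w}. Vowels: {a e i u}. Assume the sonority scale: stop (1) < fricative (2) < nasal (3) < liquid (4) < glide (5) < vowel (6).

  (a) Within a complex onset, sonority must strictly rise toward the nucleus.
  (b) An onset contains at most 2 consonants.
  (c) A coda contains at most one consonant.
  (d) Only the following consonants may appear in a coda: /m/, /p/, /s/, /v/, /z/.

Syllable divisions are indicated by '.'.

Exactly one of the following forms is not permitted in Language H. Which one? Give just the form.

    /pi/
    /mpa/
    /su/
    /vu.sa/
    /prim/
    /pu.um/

/pi/ — σ1 onset /p/, coda /∅/ ok → permitted
/mpa/ — violates constraint (a): syllable 1 onset /mp/: /m/ (nasal, 3) → /p/ (stop, 1) does not rise → not permitted
/su/ — σ1 onset /s/, coda /∅/ ok → permitted
/vu.sa/ — σ1 onset /v/, coda /∅/ ok; σ2 onset /s/, coda /∅/ ok → permitted
/prim/ — σ1 onset /pr/ (1→4 rises), coda /m/ ok → permitted
/pu.um/ — σ1 onset /p/, coda /∅/ ok; σ2 onset /∅/, coda /m/ ok → permitted

/mpa/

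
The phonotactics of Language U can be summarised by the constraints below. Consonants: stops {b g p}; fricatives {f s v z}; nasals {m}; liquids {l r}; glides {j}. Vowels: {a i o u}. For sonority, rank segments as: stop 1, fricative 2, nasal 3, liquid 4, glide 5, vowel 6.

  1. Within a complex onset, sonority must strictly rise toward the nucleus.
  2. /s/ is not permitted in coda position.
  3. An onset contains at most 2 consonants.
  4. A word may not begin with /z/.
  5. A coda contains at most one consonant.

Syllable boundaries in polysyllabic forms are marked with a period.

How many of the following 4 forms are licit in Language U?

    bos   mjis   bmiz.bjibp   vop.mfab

bos — violates constraint 2: syllable 1 coda contains /s/ → illicit
mjis — violates constraint 2: syllable 1 coda contains /s/ → illicit
bmiz.bjibp — violates constraint 5: syllable 2 coda /bp/ has 2 consonants (> 1) → illicit
vop.mfab — violates constraint 1: syllable 2 onset /mf/: /m/ (nasal, 3) → /f/ (fricative, 2) does not rise → illicit
No form is licit → 0.

0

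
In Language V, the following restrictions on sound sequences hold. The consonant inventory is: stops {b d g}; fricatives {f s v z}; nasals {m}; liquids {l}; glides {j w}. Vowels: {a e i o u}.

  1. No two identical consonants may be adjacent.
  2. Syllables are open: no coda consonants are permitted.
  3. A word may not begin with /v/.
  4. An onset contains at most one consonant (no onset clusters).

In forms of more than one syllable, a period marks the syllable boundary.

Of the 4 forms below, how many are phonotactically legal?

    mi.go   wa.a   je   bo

4

mi.go — σ1 onset /m/, coda /∅/ ok; σ2 onset /g/, coda /∅/ ok → phonotactically legal
wa.a — σ1 onset /w/, coda /∅/ ok; σ2 onset /∅/, coda /∅/ ok → phonotactically legal
je — σ1 onset /j/, coda /∅/ ok → phonotactically legal
bo — σ1 onset /b/, coda /∅/ ok → phonotactically legal
Phonotactically legal: mi.go, wa.a, je, bo → 4.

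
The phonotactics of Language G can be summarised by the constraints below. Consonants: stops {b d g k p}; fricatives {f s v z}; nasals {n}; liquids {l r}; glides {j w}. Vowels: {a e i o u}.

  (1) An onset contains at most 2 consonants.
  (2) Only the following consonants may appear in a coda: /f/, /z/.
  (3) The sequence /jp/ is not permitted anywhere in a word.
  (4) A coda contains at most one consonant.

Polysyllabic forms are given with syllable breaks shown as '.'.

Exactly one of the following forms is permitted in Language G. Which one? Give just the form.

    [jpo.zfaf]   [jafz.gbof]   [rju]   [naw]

[rju]

[jpo.zfaf] — violates constraint 3: contains banned sequence /jp/ → not permitted
[jafz.gbof] — violates constraint 4: syllable 1 coda /fz/ has 2 consonants (> 1) → not permitted
[rju] — σ1 onset /rj/ (2C), coda /∅/ ok → permitted
[naw] — violates constraint 2: syllable 1 coda contains /w/, which is not a licensed coda consonant → not permitted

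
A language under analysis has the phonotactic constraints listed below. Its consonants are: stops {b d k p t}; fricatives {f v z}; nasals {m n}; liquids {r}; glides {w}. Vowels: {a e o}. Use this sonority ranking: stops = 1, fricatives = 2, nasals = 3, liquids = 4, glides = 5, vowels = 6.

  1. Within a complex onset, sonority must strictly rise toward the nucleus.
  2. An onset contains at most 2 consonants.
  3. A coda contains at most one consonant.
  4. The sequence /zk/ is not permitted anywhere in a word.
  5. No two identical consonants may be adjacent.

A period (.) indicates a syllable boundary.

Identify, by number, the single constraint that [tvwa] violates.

2

[tvwa]: syllable 1 onset /tvw/ has 3 consonants (> 2).
This is a violation of constraint 2: "An onset contains at most 2 consonants."
The remaining constraints (1, 3, 4, 5) are satisfied.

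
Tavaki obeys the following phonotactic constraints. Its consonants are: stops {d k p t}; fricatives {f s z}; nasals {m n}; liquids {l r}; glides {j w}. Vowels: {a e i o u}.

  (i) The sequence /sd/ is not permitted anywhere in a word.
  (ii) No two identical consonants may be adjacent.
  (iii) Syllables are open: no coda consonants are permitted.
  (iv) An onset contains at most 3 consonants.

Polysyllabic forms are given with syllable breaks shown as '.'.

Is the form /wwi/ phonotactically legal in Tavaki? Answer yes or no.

no

/wwi/ — violates constraint (ii): adjacent identical consonants /ww/ → phonotactically illegal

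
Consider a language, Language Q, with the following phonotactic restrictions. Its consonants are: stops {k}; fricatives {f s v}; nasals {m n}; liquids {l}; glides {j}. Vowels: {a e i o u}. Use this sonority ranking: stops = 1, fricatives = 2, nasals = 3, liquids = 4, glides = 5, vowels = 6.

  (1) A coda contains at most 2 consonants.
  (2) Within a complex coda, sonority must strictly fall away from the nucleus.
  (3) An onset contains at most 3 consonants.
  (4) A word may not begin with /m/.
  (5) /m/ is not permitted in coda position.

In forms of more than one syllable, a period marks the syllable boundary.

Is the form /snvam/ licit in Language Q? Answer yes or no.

no

/snvam/ — violates constraint 5: syllable 1 coda contains /m/ → illicit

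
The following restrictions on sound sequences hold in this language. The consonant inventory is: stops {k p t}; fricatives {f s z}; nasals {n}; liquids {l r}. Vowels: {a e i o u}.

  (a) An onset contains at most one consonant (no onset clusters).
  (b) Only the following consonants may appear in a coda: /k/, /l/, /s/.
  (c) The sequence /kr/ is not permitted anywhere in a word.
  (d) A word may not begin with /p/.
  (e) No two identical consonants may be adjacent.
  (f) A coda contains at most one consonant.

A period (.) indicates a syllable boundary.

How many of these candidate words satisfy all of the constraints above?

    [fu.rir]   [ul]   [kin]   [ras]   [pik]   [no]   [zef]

[fu.rir] — violates constraint (b): syllable 2 coda contains /r/, which is not a licensed coda consonant → not permitted
[ul] — σ1 onset /∅/, coda /l/ ok → permitted
[kin] — violates constraint (b): syllable 1 coda contains /n/, which is not a licensed coda consonant → not permitted
[ras] — σ1 onset /r/, coda /s/ ok → permitted
[pik] — violates constraint (d): word begins with /p/ → not permitted
[no] — σ1 onset /n/, coda /∅/ ok → permitted
[zef] — violates constraint (b): syllable 1 coda contains /f/, which is not a licensed coda consonant → not permitted
Permitted: [ul], [ras], [no] → 3.

3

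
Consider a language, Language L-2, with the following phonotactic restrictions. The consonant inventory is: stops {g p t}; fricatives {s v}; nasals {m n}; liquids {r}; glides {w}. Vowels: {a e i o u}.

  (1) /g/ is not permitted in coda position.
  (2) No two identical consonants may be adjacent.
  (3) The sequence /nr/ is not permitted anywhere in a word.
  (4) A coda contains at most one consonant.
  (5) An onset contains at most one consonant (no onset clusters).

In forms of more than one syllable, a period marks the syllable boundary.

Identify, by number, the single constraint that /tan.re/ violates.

3

/tan.re/: contains banned sequence /nr/.
This is a violation of constraint 3: "The sequence /nr/ is not permitted anywhere in a word."
The remaining constraints (1, 2, 4, 5) are satisfied.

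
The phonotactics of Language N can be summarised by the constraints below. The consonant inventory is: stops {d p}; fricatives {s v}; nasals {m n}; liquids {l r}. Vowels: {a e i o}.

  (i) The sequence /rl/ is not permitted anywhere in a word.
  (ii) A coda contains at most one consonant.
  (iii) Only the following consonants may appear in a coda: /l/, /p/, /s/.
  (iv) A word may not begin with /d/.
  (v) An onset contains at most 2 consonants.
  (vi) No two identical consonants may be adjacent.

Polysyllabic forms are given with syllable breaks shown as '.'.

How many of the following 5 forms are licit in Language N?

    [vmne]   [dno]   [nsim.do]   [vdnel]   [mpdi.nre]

[vmne] — violates constraint (v): syllable 1 onset /vmn/ has 3 consonants (> 2) → illicit
[dno] — violates constraint (iv): word begins with /d/ → illicit
[nsim.do] — violates constraint (iii): syllable 1 coda contains /m/, which is not a licensed coda consonant → illicit
[vdnel] — violates constraint (v): syllable 1 onset /vdn/ has 3 consonants (> 2) → illicit
[mpdi.nre] — violates constraint (v): syllable 1 onset /mpd/ has 3 consonants (> 2) → illicit
No form is licit → 0.

0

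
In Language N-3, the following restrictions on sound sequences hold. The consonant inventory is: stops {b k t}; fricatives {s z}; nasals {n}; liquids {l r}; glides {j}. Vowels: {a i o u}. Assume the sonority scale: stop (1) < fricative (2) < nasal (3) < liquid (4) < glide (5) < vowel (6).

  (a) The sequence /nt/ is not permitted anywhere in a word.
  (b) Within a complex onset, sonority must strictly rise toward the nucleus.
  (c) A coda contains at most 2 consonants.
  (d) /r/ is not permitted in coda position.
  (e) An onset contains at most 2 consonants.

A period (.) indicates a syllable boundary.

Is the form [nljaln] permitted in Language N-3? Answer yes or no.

no

[nljaln] — violates constraint (e): syllable 1 onset /nlj/ has 3 consonants (> 2) → not permitted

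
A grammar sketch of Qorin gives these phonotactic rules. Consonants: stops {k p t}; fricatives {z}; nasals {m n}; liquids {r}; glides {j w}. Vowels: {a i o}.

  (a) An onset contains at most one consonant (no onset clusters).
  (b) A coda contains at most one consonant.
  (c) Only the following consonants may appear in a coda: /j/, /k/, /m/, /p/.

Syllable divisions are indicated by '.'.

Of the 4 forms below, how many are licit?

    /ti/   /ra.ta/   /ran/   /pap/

3

/ti/ — σ1 onset /t/, coda /∅/ ok → licit
/ra.ta/ — σ1 onset /r/, coda /∅/ ok; σ2 onset /t/, coda /∅/ ok → licit
/ran/ — violates constraint (c): syllable 1 coda contains /n/, which is not a licensed coda consonant → illicit
/pap/ — σ1 onset /p/, coda /p/ ok → licit
Licit: /ti/, /ra.ta/, /pap/ → 3.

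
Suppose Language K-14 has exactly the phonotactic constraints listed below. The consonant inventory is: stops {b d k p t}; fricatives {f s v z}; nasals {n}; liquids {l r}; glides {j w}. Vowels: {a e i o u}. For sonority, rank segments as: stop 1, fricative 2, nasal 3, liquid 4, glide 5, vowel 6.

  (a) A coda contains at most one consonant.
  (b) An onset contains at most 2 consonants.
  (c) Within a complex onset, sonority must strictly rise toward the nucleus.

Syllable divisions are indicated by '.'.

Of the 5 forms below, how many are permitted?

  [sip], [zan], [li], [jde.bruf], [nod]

[sip] — σ1 onset /s/, coda /p/ ok → permitted
[zan] — σ1 onset /z/, coda /n/ ok → permitted
[li] — σ1 onset /l/, coda /∅/ ok → permitted
[jde.bruf] — violates constraint (c): syllable 1 onset /jd/: /j/ (glide, 5) → /d/ (stop, 1) does not rise → not permitted
[nod] — σ1 onset /n/, coda /d/ ok → permitted
Permitted: [sip], [zan], [li], [nod] → 4.

4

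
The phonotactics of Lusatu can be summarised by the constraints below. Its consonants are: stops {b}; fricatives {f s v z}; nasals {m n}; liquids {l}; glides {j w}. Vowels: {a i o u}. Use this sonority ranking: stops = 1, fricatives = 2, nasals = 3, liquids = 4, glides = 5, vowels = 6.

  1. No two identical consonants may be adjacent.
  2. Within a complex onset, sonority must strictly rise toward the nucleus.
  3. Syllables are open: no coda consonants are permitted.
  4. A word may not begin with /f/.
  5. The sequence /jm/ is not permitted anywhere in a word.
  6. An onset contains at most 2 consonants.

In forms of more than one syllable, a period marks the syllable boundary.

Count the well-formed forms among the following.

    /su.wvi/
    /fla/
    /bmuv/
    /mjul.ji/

0

/su.wvi/ — violates constraint 2: syllable 2 onset /wv/: /w/ (glide, 5) → /v/ (fricative, 2) does not rise → ill-formed
/fla/ — violates constraint 4: word begins with /f/ → ill-formed
/bmuv/ — violates constraint 3: syllable 1 coda /v/ has 1 consonant (> 0) → ill-formed
/mjul.ji/ — violates constraint 3: syllable 1 coda /l/ has 1 consonant (> 0) → ill-formed
No form is well-formed → 0.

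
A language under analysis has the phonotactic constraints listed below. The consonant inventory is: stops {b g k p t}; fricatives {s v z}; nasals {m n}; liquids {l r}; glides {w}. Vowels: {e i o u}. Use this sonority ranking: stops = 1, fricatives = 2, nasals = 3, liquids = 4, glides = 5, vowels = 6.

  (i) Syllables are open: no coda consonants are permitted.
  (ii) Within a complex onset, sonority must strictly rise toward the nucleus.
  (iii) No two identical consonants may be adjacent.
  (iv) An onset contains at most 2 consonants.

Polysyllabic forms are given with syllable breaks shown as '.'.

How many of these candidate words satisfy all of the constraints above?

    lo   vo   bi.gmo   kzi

4

lo — σ1 onset /l/, coda /∅/ ok → licit
vo — σ1 onset /v/, coda /∅/ ok → licit
bi.gmo — σ1 onset /b/, coda /∅/ ok; σ2 onset /gm/ (1→3 rises), coda /∅/ ok → licit
kzi — σ1 onset /kz/ (1→2 rises), coda /∅/ ok → licit
Licit: lo, vo, bi.gmo, kzi → 4.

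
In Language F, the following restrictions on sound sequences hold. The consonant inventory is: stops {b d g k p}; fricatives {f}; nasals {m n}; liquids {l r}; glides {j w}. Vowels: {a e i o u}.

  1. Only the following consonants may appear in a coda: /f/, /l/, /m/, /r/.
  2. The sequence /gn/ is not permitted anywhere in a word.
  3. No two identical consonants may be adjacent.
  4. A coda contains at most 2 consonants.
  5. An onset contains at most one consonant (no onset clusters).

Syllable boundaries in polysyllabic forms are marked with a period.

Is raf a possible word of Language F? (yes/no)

yes

raf — σ1 onset /r/, coda /f/ ok → well-formed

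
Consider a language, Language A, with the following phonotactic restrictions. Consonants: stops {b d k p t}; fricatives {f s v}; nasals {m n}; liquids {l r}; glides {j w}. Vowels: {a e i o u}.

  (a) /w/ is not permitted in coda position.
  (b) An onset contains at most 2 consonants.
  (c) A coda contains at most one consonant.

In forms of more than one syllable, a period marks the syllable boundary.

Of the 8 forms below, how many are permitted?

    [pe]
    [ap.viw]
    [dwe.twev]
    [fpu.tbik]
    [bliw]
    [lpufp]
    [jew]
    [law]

3

[pe] — σ1 onset /p/, coda /∅/ ok → permitted
[ap.viw] — violates constraint (a): syllable 2 coda contains /w/ → not permitted
[dwe.twev] — σ1 onset /dw/ (2C), coda /∅/ ok; σ2 onset /tw/ (2C), coda /v/ ok → permitted
[fpu.tbik] — σ1 onset /fp/ (2C), coda /∅/ ok; σ2 onset /tb/ (2C), coda /k/ ok → permitted
[bliw] — violates constraint (a): syllable 1 coda contains /w/ → not permitted
[lpufp] — violates constraint (c): syllable 1 coda /fp/ has 2 consonants (> 1) → not permitted
[jew] — violates constraint (a): syllable 1 coda contains /w/ → not permitted
[law] — violates constraint (a): syllable 1 coda contains /w/ → not permitted
Permitted: [pe], [dwe.twev], [fpu.tbik] → 3.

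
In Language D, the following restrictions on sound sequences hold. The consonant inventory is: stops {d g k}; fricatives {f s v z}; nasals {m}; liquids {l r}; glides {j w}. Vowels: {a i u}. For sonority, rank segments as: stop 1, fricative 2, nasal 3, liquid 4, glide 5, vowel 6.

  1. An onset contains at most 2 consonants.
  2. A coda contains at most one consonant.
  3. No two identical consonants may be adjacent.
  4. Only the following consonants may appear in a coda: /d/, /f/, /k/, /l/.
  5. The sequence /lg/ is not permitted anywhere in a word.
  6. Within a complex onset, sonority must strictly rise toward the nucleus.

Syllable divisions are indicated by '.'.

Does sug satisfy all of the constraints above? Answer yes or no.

sug — violates constraint 4: syllable 1 coda contains /g/, which is not a licensed coda consonant → ill-formed

no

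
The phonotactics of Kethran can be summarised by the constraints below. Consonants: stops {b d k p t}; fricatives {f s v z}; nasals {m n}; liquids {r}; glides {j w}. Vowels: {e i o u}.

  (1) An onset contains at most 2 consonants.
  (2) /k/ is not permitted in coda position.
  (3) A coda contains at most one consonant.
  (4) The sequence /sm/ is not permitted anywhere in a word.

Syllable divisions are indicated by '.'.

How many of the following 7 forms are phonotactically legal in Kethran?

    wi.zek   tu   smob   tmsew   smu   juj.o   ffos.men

2

wi.zek — violates constraint 2: syllable 2 coda contains /k/ → phonotactically illegal
tu — σ1 onset /t/, coda /∅/ ok → phonotactically legal
smob — violates constraint 4: contains banned sequence /sm/ → phonotactically illegal
tmsew — violates constraint 1: syllable 1 onset /tms/ has 3 consonants (> 2) → phonotactically illegal
smu — violates constraint 4: contains banned sequence /sm/ → phonotactically illegal
juj.o — σ1 onset /j/, coda /j/ ok; σ2 onset /∅/, coda /∅/ ok → phonotactically legal
ffos.men — violates constraint 4: contains banned sequence /sm/ → phonotactically illegal
Phonotactically legal: tu, juj.o → 2.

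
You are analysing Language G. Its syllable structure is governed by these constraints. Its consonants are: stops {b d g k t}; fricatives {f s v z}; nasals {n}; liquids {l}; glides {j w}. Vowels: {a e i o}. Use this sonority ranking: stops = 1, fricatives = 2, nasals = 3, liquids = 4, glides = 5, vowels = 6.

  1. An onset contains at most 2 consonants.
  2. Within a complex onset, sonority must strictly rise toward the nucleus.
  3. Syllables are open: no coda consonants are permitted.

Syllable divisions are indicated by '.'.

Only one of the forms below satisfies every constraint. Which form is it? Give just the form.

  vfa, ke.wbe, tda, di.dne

di.dne

vfa — violates constraint 2: syllable 1 onset /vf/: /v/ (fricative, 2) → /f/ (fricative, 2) does not rise → not permitted
ke.wbe — violates constraint 2: syllable 2 onset /wb/: /w/ (glide, 5) → /b/ (stop, 1) does not rise → not permitted
tda — violates constraint 2: syllable 1 onset /td/: /t/ (stop, 1) → /d/ (stop, 1) does not rise → not permitted
di.dne — σ1 onset /d/, coda /∅/ ok; σ2 onset /dn/ (1→3 rises), coda /∅/ ok → permitted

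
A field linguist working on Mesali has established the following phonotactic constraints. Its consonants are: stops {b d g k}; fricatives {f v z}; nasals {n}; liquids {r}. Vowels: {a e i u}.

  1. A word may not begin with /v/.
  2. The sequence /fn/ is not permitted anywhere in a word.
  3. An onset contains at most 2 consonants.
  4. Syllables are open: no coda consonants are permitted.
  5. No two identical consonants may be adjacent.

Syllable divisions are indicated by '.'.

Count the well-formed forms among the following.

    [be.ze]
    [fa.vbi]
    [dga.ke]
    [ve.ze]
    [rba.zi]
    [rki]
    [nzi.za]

6

[be.ze] — σ1 onset /b/, coda /∅/ ok; σ2 onset /z/, coda /∅/ ok → well-formed
[fa.vbi] — σ1 onset /f/, coda /∅/ ok; σ2 onset /vb/ (2C), coda /∅/ ok → well-formed
[dga.ke] — σ1 onset /dg/ (2C), coda /∅/ ok; σ2 onset /k/, coda /∅/ ok → well-formed
[ve.ze] — violates constraint 1: word begins with /v/ → ill-formed
[rba.zi] — σ1 onset /rb/ (2C), coda /∅/ ok; σ2 onset /z/, coda /∅/ ok → well-formed
[rki] — σ1 onset /rk/ (2C), coda /∅/ ok → well-formed
[nzi.za] — σ1 onset /nz/ (2C), coda /∅/ ok; σ2 onset /z/, coda /∅/ ok → well-formed
Well-formed: [be.ze], [fa.vbi], [dga.ke], [rba.zi], [rki], [nzi.za] → 6.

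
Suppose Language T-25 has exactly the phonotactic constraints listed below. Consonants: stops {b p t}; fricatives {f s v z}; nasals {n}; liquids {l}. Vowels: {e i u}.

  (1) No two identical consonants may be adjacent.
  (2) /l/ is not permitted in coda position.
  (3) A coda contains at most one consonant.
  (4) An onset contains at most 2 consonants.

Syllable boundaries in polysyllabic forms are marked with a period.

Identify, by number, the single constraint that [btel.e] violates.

[btel.e]: syllable 1 coda contains /l/.
This is a violation of constraint 2: "/l/ is not permitted in coda position."
The remaining constraints (1, 3, 4) are satisfied.

2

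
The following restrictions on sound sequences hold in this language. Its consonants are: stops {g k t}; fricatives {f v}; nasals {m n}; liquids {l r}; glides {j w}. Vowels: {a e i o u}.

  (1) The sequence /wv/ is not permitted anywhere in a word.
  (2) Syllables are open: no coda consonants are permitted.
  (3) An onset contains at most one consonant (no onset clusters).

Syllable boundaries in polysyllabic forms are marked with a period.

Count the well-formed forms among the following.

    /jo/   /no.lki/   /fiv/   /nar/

1

/jo/ — σ1 onset /j/, coda /∅/ ok → well-formed
/no.lki/ — violates constraint 3: syllable 2 onset /lk/ has 2 consonants (> 1) → ill-formed
/fiv/ — violates constraint 2: syllable 1 coda /v/ has 1 consonant (> 0) → ill-formed
/nar/ — violates constraint 2: syllable 1 coda /r/ has 1 consonant (> 0) → ill-formed
Well-formed: /jo/ → 1.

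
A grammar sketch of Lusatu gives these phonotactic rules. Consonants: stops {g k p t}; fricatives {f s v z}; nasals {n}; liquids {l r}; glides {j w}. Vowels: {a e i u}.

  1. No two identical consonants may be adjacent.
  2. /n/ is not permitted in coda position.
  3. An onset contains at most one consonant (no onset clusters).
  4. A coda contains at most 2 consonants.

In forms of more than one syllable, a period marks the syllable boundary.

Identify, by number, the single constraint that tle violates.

3

tle: syllable 1 onset /tl/ has 2 consonants (> 1).
This is a violation of constraint 3: "An onset contains at most one consonant (no onset clusters)."
The remaining constraints (1, 2, 4) are satisfied.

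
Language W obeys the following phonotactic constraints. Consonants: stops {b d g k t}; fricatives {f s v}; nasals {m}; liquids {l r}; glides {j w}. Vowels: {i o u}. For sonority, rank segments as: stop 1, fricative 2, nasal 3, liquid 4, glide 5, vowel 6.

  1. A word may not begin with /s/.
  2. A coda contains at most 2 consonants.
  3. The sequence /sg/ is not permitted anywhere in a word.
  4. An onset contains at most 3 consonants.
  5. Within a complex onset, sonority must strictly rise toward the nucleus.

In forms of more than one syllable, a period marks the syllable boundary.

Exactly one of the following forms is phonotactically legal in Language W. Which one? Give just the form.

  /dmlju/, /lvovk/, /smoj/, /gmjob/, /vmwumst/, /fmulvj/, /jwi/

/dmlju/ — violates constraint 4: syllable 1 onset /dmlj/ has 4 consonants (> 3) → phonotactically illegal
/lvovk/ — violates constraint 5: syllable 1 onset /lv/: /l/ (liquid, 4) → /v/ (fricative, 2) does not rise → phonotactically illegal
/smoj/ — violates constraint 1: word begins with /s/ → phonotactically illegal
/gmjob/ — σ1 onset /gmj/ (1→3→5 rises), coda /b/ ok → phonotactically legal
/vmwumst/ — violates constraint 2: syllable 1 coda /mst/ has 3 consonants (> 2) → phonotactically illegal
/fmulvj/ — violates constraint 2: syllable 1 coda /lvj/ has 3 consonants (> 2) → phonotactically illegal
/jwi/ — violates constraint 5: syllable 1 onset /jw/: /j/ (glide, 5) → /w/ (glide, 5) does not rise → phonotactically illegal

/gmjob/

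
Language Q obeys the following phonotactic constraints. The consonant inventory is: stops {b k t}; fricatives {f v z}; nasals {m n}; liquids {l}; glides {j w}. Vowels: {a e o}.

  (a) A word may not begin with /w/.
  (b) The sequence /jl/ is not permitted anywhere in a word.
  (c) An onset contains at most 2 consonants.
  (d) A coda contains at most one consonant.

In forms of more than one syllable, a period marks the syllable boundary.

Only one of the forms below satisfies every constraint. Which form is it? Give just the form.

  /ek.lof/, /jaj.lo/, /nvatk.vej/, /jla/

/ek.lof/ — σ1 onset /∅/, coda /k/ ok; σ2 onset /l/, coda /f/ ok → permitted
/jaj.lo/ — violates constraint (b): contains banned sequence /jl/ → not permitted
/nvatk.vej/ — violates constraint (d): syllable 1 coda /tk/ has 2 consonants (> 1) → not permitted
/jla/ — violates constraint (b): contains banned sequence /jl/ → not permitted

/ek.lof/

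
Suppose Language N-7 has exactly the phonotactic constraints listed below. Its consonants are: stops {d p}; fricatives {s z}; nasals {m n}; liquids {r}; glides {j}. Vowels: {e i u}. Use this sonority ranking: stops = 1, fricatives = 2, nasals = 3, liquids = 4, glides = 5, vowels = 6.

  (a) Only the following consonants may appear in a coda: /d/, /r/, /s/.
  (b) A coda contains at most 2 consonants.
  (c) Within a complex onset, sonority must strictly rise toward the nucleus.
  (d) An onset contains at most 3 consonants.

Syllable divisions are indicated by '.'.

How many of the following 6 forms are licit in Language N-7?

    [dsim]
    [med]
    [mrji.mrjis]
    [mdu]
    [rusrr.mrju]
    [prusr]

[dsim] — violates constraint (a): syllable 1 coda contains /m/, which is not a licensed coda consonant → illicit
[med] — σ1 onset /m/, coda /d/ ok → licit
[mrji.mrjis] — σ1 onset /mrj/ (3→4→5 rises), coda /∅/ ok; σ2 onset /mrj/ (3→4→5 rises), coda /s/ ok → licit
[mdu] — violates constraint (c): syllable 1 onset /md/: /m/ (nasal, 3) → /d/ (stop, 1) does not rise → illicit
[rusrr.mrju] — violates constraint (b): syllable 1 coda /srr/ has 3 consonants (> 2) → illicit
[prusr] — σ1 onset /pr/ (1→4 rises), coda /sr/ (2C) ok → licit
Licit: [med], [mrji.mrjis], [prusr] → 3.

3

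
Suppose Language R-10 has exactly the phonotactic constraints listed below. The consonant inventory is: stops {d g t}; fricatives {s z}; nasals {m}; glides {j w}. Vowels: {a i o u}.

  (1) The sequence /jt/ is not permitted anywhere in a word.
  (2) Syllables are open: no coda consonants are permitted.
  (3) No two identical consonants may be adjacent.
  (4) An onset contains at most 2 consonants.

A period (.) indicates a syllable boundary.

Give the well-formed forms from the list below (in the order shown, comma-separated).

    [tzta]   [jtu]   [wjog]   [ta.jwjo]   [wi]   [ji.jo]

[wi], [ji.jo]

[tzta] — violates constraint 4: syllable 1 onset /tzt/ has 3 consonants (> 2) → ill-formed
[jtu] — violates constraint 1: contains banned sequence /jt/ → ill-formed
[wjog] — violates constraint 2: syllable 1 coda /g/ has 1 consonant (> 0) → ill-formed
[ta.jwjo] — violates constraint 4: syllable 2 onset /jwj/ has 3 consonants (> 2) → ill-formed
[wi] — σ1 onset /w/, coda /∅/ ok → well-formed
[ji.jo] — σ1 onset /j/, coda /∅/ ok; σ2 onset /j/, coda /∅/ ok → well-formed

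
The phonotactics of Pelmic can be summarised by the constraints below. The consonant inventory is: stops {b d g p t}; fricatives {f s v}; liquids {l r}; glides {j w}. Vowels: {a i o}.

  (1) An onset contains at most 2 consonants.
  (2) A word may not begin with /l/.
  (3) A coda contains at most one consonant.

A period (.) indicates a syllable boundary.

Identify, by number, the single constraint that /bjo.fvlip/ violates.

/bjo.fvlip/: syllable 2 onset /fvl/ has 3 consonants (> 2).
This is a violation of constraint 1: "An onset contains at most 2 consonants."
The remaining constraints (2, 3) are satisfied.

1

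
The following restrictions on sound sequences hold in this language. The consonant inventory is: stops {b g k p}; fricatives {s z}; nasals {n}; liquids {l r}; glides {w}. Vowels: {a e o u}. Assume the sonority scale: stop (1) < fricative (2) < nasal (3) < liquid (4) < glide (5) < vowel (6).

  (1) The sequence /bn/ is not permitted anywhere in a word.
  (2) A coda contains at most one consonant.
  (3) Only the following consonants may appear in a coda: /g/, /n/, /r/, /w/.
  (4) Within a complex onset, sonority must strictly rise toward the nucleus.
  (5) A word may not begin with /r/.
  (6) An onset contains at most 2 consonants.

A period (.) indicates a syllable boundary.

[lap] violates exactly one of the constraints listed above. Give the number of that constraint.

[lap]: syllable 1 coda contains /p/, which is not a licensed coda consonant.
This is a violation of constraint 3: "Only the following consonants may appear in a coda: /g/, /n/, /r/, /w/."
The remaining constraints (1, 2, 4, 5, 6) are satisfied.

3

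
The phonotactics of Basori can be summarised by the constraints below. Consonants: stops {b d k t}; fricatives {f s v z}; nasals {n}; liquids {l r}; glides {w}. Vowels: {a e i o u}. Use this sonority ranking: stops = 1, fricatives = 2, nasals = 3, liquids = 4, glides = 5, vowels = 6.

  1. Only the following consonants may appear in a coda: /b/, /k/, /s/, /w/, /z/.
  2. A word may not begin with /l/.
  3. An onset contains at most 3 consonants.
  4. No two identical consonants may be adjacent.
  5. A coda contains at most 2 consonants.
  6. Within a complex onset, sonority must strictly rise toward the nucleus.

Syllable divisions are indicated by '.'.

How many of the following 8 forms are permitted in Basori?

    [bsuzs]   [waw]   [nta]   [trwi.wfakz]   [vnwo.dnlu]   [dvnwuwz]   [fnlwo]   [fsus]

3

[bsuzs] — σ1 onset /bs/ (1→2 rises), coda /zs/ (2C) ok → permitted
[waw] — σ1 onset /w/, coda /w/ ok → permitted
[nta] — violates constraint 6: syllable 1 onset /nt/: /n/ (nasal, 3) → /t/ (stop, 1) does not rise → not permitted
[trwi.wfakz] — violates constraint 6: syllable 2 onset /wf/: /w/ (glide, 5) → /f/ (fricative, 2) does not rise → not permitted
[vnwo.dnlu] — σ1 onset /vnw/ (2→3→5 rises), coda /∅/ ok; σ2 onset /dnl/ (1→3→4 rises), coda /∅/ ok → permitted
[dvnwuwz] — violates constraint 3: syllable 1 onset /dvnw/ has 4 consonants (> 3) → not permitted
[fnlwo] — violates constraint 3: syllable 1 onset /fnlw/ has 4 consonants (> 3) → not permitted
[fsus] — violates constraint 6: syllable 1 onset /fs/: /f/ (fricative, 2) → /s/ (fricative, 2) does not rise → not permitted
Permitted: [bsuzs], [waw], [vnwo.dnlu] → 3.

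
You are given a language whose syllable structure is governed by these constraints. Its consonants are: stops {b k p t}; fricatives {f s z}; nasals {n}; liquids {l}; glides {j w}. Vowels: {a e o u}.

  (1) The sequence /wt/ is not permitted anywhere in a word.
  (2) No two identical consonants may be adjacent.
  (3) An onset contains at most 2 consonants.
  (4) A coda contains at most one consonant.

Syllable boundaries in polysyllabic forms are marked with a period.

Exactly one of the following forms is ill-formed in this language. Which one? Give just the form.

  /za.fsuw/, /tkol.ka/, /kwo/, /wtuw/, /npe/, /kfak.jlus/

/za.fsuw/ — σ1 onset /z/, coda /∅/ ok; σ2 onset /fs/ (2C), coda /w/ ok → well-formed
/tkol.ka/ — σ1 onset /tk/ (2C), coda /l/ ok; σ2 onset /k/, coda /∅/ ok → well-formed
/kwo/ — σ1 onset /kw/ (2C), coda /∅/ ok → well-formed
/wtuw/ — violates constraint 1: contains banned sequence /wt/ → ill-formed
/npe/ — σ1 onset /np/ (2C), coda /∅/ ok → well-formed
/kfak.jlus/ — σ1 onset /kf/ (2C), coda /k/ ok; σ2 onset /jl/ (2C), coda /s/ ok → well-formed

/wtuw/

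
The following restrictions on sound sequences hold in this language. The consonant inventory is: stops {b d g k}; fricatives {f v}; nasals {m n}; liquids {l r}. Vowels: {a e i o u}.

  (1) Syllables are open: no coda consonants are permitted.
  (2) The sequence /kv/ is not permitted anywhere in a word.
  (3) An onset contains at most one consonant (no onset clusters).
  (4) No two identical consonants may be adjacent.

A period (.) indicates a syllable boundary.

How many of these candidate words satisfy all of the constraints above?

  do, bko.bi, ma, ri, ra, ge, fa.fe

6

do — σ1 onset /d/, coda /∅/ ok → licit
bko.bi — violates constraint 3: syllable 1 onset /bk/ has 2 consonants (> 1) → illicit
ma — σ1 onset /m/, coda /∅/ ok → licit
ri — σ1 onset /r/, coda /∅/ ok → licit
ra — σ1 onset /r/, coda /∅/ ok → licit
ge — σ1 onset /g/, coda /∅/ ok → licit
fa.fe — σ1 onset /f/, coda /∅/ ok; σ2 onset /f/, coda /∅/ ok → licit
Licit: do, ma, ri, ra, ge, fa.fe → 6.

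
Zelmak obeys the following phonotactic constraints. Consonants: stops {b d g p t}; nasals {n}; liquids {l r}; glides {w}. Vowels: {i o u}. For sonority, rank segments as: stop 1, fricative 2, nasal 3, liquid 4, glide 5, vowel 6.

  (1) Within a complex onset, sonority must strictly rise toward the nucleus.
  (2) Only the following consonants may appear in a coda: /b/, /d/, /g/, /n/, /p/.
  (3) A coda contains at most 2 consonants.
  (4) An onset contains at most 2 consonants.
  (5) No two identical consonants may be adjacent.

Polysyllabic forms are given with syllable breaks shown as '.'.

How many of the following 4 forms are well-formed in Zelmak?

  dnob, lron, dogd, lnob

dnob — σ1 onset /dn/ (1→3 rises), coda /b/ ok → well-formed
lron — violates constraint 1: syllable 1 onset /lr/: /l/ (liquid, 4) → /r/ (liquid, 4) does not rise → ill-formed
dogd — σ1 onset /d/, coda /gd/ (2C) ok → well-formed
lnob — violates constraint 1: syllable 1 onset /ln/: /l/ (liquid, 4) → /n/ (nasal, 3) does not rise → ill-formed
Well-formed: dnob, dogd → 2.

2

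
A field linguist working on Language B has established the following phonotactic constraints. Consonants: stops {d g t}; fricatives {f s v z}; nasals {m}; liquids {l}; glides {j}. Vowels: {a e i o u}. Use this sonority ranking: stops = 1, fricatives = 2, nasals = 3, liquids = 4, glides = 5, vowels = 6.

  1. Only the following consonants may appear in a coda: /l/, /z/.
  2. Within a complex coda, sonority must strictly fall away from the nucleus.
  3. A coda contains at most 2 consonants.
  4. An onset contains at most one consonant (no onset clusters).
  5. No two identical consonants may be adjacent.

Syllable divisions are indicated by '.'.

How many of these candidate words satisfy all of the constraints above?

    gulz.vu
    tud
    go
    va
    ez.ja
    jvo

4

gulz.vu — σ1 onset /g/, coda /lz/ (4→2 falls) ok; σ2 onset /v/, coda /∅/ ok → permitted
tud — violates constraint 1: syllable 1 coda contains /d/, which is not a licensed coda consonant → not permitted
go — σ1 onset /g/, coda /∅/ ok → permitted
va — σ1 onset /v/, coda /∅/ ok → permitted
ez.ja — σ1 onset /∅/, coda /z/ ok; σ2 onset /j/, coda /∅/ ok → permitted
jvo — violates constraint 4: syllable 1 onset /jv/ has 2 consonants (> 1) → not permitted
Permitted: gulz.vu, go, va, ez.ja → 4.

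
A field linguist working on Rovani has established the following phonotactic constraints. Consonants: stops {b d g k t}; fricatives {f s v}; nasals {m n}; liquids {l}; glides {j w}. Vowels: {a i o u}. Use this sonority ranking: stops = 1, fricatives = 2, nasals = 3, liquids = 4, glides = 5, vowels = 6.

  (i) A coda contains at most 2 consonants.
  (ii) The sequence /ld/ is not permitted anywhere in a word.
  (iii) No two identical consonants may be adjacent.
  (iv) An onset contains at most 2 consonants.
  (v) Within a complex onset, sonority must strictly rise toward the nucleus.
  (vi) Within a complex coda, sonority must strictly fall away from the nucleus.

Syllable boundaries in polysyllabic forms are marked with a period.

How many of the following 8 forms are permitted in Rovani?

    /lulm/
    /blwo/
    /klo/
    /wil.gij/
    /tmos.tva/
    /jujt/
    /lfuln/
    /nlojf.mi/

/lulm/ — σ1 onset /l/, coda /lm/ (4→3 falls) ok → permitted
/blwo/ — violates constraint (iv): syllable 1 onset /blw/ has 3 consonants (> 2) → not permitted
/klo/ — σ1 onset /kl/ (1→4 rises), coda /∅/ ok → permitted
/wil.gij/ — σ1 onset /w/, coda /l/ ok; σ2 onset /g/, coda /j/ ok → permitted
/tmos.tva/ — σ1 onset /tm/ (1→3 rises), coda /s/ ok; σ2 onset /tv/ (1→2 rises), coda /∅/ ok → permitted
/jujt/ — σ1 onset /j/, coda /jt/ (5→1 falls) ok → permitted
/lfuln/ — violates constraint (v): syllable 1 onset /lf/: /l/ (liquid, 4) → /f/ (fricative, 2) does not rise → not permitted
/nlojf.mi/ — σ1 onset /nl/ (3→4 rises), coda /jf/ (5→2 falls) ok; σ2 onset /m/, coda /∅/ ok → permitted
Permitted: /lulm/, /klo/, /wil.gij/, /tmos.tva/, /jujt/, /nlojf.mi/ → 6.

6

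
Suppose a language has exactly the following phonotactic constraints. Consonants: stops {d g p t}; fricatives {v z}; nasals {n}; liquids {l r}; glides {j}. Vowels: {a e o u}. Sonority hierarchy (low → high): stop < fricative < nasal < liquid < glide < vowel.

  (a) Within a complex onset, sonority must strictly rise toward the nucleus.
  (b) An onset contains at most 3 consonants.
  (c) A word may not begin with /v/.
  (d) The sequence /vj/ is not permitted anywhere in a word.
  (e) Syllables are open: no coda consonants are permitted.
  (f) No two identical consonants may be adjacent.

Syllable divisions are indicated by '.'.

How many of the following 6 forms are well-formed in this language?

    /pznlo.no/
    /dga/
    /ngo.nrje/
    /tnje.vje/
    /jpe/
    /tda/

/pznlo.no/ — violates constraint (b): syllable 1 onset /pznl/ has 4 consonants (> 3) → ill-formed
/dga/ — violates constraint (a): syllable 1 onset /dg/: /d/ (stop, 1) → /g/ (stop, 1) does not rise → ill-formed
/ngo.nrje/ — violates constraint (a): syllable 1 onset /ng/: /n/ (nasal, 3) → /g/ (stop, 1) does not rise → ill-formed
/tnje.vje/ — violates constraint (d): contains banned sequence /vj/ → ill-formed
/jpe/ — violates constraint (a): syllable 1 onset /jp/: /j/ (glide, 5) → /p/ (stop, 1) does not rise → ill-formed
/tda/ — violates constraint (a): syllable 1 onset /td/: /t/ (stop, 1) → /d/ (stop, 1) does not rise → ill-formed
No form is well-formed → 0.

0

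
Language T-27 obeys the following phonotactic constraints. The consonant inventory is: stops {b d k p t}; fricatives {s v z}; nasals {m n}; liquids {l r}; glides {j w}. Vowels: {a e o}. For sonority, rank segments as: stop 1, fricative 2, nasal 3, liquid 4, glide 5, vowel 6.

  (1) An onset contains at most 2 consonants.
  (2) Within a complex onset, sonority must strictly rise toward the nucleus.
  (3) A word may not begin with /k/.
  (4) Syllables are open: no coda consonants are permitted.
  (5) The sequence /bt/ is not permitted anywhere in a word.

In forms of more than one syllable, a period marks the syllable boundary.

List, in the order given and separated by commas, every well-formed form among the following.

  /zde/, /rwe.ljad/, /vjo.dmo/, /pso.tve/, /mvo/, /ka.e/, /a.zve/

/zde/ — violates constraint 2: syllable 1 onset /zd/: /z/ (fricative, 2) → /d/ (stop, 1) does not rise → ill-formed
/rwe.ljad/ — violates constraint 4: syllable 2 coda /d/ has 1 consonant (> 0) → ill-formed
/vjo.dmo/ — σ1 onset /vj/ (2→5 rises), coda /∅/ ok; σ2 onset /dm/ (1→3 rises), coda /∅/ ok → well-formed
/pso.tve/ — σ1 onset /ps/ (1→2 rises), coda /∅/ ok; σ2 onset /tv/ (1→2 rises), coda /∅/ ok → well-formed
/mvo/ — violates constraint 2: syllable 1 onset /mv/: /m/ (nasal, 3) → /v/ (fricative, 2) does not rise → ill-formed
/ka.e/ — violates constraint 3: word begins with /k/ → ill-formed
/a.zve/ — violates constraint 2: syllable 2 onset /zv/: /z/ (fricative, 2) → /v/ (fricative, 2) does not rise → ill-formed

/vjo.dmo/, /pso.tve/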